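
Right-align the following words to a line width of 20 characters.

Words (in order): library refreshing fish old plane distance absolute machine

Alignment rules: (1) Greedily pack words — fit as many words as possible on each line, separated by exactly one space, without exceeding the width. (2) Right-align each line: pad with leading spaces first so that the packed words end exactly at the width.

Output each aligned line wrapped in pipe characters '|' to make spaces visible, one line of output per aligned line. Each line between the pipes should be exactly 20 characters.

Line 1: ['library', 'refreshing'] (min_width=18, slack=2)
Line 2: ['fish', 'old', 'plane'] (min_width=14, slack=6)
Line 3: ['distance', 'absolute'] (min_width=17, slack=3)
Line 4: ['machine'] (min_width=7, slack=13)

Answer: |  library refreshing|
|      fish old plane|
|   distance absolute|
|             machine|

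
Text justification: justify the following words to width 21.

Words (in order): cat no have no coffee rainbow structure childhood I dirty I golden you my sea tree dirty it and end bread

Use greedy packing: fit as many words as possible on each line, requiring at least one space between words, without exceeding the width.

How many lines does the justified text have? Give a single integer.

Line 1: ['cat', 'no', 'have', 'no', 'coffee'] (min_width=21, slack=0)
Line 2: ['rainbow', 'structure'] (min_width=17, slack=4)
Line 3: ['childhood', 'I', 'dirty', 'I'] (min_width=19, slack=2)
Line 4: ['golden', 'you', 'my', 'sea'] (min_width=17, slack=4)
Line 5: ['tree', 'dirty', 'it', 'and', 'end'] (min_width=21, slack=0)
Line 6: ['bread'] (min_width=5, slack=16)
Total lines: 6

Answer: 6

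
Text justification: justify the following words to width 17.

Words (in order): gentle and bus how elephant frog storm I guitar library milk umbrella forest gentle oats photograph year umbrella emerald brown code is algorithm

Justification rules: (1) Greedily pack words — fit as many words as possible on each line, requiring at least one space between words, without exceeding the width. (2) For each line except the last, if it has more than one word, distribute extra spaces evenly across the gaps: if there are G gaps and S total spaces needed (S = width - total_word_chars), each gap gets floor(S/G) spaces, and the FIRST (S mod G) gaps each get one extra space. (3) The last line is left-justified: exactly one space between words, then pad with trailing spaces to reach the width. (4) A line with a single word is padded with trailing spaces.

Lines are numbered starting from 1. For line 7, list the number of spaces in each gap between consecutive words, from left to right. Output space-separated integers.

Answer: 3

Derivation:
Line 1: ['gentle', 'and', 'bus'] (min_width=14, slack=3)
Line 2: ['how', 'elephant', 'frog'] (min_width=17, slack=0)
Line 3: ['storm', 'I', 'guitar'] (min_width=14, slack=3)
Line 4: ['library', 'milk'] (min_width=12, slack=5)
Line 5: ['umbrella', 'forest'] (min_width=15, slack=2)
Line 6: ['gentle', 'oats'] (min_width=11, slack=6)
Line 7: ['photograph', 'year'] (min_width=15, slack=2)
Line 8: ['umbrella', 'emerald'] (min_width=16, slack=1)
Line 9: ['brown', 'code', 'is'] (min_width=13, slack=4)
Line 10: ['algorithm'] (min_width=9, slack=8)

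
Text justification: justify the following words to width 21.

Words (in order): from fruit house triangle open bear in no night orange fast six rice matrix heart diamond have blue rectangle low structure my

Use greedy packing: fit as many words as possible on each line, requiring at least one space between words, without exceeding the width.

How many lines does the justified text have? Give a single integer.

Line 1: ['from', 'fruit', 'house'] (min_width=16, slack=5)
Line 2: ['triangle', 'open', 'bear', 'in'] (min_width=21, slack=0)
Line 3: ['no', 'night', 'orange', 'fast'] (min_width=20, slack=1)
Line 4: ['six', 'rice', 'matrix', 'heart'] (min_width=21, slack=0)
Line 5: ['diamond', 'have', 'blue'] (min_width=17, slack=4)
Line 6: ['rectangle', 'low'] (min_width=13, slack=8)
Line 7: ['structure', 'my'] (min_width=12, slack=9)
Total lines: 7

Answer: 7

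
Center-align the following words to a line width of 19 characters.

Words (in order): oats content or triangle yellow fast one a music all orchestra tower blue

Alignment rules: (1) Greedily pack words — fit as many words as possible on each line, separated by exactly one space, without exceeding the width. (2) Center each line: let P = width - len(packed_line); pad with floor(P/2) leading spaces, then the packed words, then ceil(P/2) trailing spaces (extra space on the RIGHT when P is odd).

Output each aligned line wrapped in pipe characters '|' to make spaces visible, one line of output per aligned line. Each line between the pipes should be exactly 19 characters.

Answer: |  oats content or  |
|  triangle yellow  |
| fast one a music  |
|all orchestra tower|
|       blue        |

Derivation:
Line 1: ['oats', 'content', 'or'] (min_width=15, slack=4)
Line 2: ['triangle', 'yellow'] (min_width=15, slack=4)
Line 3: ['fast', 'one', 'a', 'music'] (min_width=16, slack=3)
Line 4: ['all', 'orchestra', 'tower'] (min_width=19, slack=0)
Line 5: ['blue'] (min_width=4, slack=15)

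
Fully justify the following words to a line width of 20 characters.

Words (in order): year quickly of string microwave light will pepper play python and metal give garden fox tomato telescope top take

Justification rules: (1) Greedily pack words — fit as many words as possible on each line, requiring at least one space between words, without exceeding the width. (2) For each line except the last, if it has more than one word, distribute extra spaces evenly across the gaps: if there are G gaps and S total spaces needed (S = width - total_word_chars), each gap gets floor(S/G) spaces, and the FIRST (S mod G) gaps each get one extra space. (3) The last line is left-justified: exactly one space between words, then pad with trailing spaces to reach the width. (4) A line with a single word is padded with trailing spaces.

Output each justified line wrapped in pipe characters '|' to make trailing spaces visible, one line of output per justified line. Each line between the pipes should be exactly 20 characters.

Line 1: ['year', 'quickly', 'of'] (min_width=15, slack=5)
Line 2: ['string', 'microwave'] (min_width=16, slack=4)
Line 3: ['light', 'will', 'pepper'] (min_width=17, slack=3)
Line 4: ['play', 'python', 'and'] (min_width=15, slack=5)
Line 5: ['metal', 'give', 'garden'] (min_width=17, slack=3)
Line 6: ['fox', 'tomato', 'telescope'] (min_width=20, slack=0)
Line 7: ['top', 'take'] (min_width=8, slack=12)

Answer: |year    quickly   of|
|string     microwave|
|light   will  pepper|
|play    python   and|
|metal   give  garden|
|fox tomato telescope|
|top take            |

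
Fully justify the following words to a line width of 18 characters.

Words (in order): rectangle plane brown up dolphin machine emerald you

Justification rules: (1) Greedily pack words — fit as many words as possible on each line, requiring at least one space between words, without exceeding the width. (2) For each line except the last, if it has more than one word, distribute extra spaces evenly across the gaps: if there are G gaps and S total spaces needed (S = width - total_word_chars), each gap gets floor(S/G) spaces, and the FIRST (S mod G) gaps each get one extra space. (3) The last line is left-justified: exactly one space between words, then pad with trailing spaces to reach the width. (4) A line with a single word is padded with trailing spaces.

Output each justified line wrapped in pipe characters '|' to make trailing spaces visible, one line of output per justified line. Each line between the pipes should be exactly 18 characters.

Answer: |rectangle    plane|
|brown  up  dolphin|
|machine    emerald|
|you               |

Derivation:
Line 1: ['rectangle', 'plane'] (min_width=15, slack=3)
Line 2: ['brown', 'up', 'dolphin'] (min_width=16, slack=2)
Line 3: ['machine', 'emerald'] (min_width=15, slack=3)
Line 4: ['you'] (min_width=3, slack=15)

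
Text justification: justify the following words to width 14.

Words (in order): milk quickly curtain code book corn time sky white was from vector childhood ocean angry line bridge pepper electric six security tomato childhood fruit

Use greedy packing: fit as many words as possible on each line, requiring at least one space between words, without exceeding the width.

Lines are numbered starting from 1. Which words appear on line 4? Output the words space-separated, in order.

Line 1: ['milk', 'quickly'] (min_width=12, slack=2)
Line 2: ['curtain', 'code'] (min_width=12, slack=2)
Line 3: ['book', 'corn', 'time'] (min_width=14, slack=0)
Line 4: ['sky', 'white', 'was'] (min_width=13, slack=1)
Line 5: ['from', 'vector'] (min_width=11, slack=3)
Line 6: ['childhood'] (min_width=9, slack=5)
Line 7: ['ocean', 'angry'] (min_width=11, slack=3)
Line 8: ['line', 'bridge'] (min_width=11, slack=3)
Line 9: ['pepper'] (min_width=6, slack=8)
Line 10: ['electric', 'six'] (min_width=12, slack=2)
Line 11: ['security'] (min_width=8, slack=6)
Line 12: ['tomato'] (min_width=6, slack=8)
Line 13: ['childhood'] (min_width=9, slack=5)
Line 14: ['fruit'] (min_width=5, slack=9)

Answer: sky white was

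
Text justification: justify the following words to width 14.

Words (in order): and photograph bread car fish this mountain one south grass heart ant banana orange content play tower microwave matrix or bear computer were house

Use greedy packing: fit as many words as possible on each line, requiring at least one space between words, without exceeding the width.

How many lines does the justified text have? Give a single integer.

Answer: 12

Derivation:
Line 1: ['and', 'photograph'] (min_width=14, slack=0)
Line 2: ['bread', 'car', 'fish'] (min_width=14, slack=0)
Line 3: ['this', 'mountain'] (min_width=13, slack=1)
Line 4: ['one', 'south'] (min_width=9, slack=5)
Line 5: ['grass', 'heart'] (min_width=11, slack=3)
Line 6: ['ant', 'banana'] (min_width=10, slack=4)
Line 7: ['orange', 'content'] (min_width=14, slack=0)
Line 8: ['play', 'tower'] (min_width=10, slack=4)
Line 9: ['microwave'] (min_width=9, slack=5)
Line 10: ['matrix', 'or', 'bear'] (min_width=14, slack=0)
Line 11: ['computer', 'were'] (min_width=13, slack=1)
Line 12: ['house'] (min_width=5, slack=9)
Total lines: 12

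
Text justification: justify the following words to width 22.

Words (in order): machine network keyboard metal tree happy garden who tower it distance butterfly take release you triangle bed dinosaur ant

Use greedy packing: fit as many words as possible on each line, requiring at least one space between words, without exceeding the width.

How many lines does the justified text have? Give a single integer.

Line 1: ['machine', 'network'] (min_width=15, slack=7)
Line 2: ['keyboard', 'metal', 'tree'] (min_width=19, slack=3)
Line 3: ['happy', 'garden', 'who', 'tower'] (min_width=22, slack=0)
Line 4: ['it', 'distance', 'butterfly'] (min_width=21, slack=1)
Line 5: ['take', 'release', 'you'] (min_width=16, slack=6)
Line 6: ['triangle', 'bed', 'dinosaur'] (min_width=21, slack=1)
Line 7: ['ant'] (min_width=3, slack=19)
Total lines: 7

Answer: 7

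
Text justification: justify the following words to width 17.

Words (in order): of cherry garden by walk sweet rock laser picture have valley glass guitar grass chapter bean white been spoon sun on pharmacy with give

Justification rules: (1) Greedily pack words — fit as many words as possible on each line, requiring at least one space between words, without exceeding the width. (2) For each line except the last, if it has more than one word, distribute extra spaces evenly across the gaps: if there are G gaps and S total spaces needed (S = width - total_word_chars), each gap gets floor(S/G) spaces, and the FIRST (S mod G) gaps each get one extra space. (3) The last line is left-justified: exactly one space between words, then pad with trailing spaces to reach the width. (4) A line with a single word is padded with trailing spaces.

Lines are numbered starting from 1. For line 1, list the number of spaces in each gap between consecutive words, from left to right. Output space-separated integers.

Answer: 2 1

Derivation:
Line 1: ['of', 'cherry', 'garden'] (min_width=16, slack=1)
Line 2: ['by', 'walk', 'sweet'] (min_width=13, slack=4)
Line 3: ['rock', 'laser'] (min_width=10, slack=7)
Line 4: ['picture', 'have'] (min_width=12, slack=5)
Line 5: ['valley', 'glass'] (min_width=12, slack=5)
Line 6: ['guitar', 'grass'] (min_width=12, slack=5)
Line 7: ['chapter', 'bean'] (min_width=12, slack=5)
Line 8: ['white', 'been', 'spoon'] (min_width=16, slack=1)
Line 9: ['sun', 'on', 'pharmacy'] (min_width=15, slack=2)
Line 10: ['with', 'give'] (min_width=9, slack=8)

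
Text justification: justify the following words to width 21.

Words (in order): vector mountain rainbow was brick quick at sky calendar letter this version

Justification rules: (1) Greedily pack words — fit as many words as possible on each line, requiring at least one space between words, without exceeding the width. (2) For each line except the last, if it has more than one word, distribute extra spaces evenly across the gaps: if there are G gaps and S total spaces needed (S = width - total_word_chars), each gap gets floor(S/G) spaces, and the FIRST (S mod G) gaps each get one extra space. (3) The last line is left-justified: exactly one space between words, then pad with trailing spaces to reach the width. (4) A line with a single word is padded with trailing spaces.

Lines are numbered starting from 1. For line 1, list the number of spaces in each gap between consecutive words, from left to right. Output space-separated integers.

Line 1: ['vector', 'mountain'] (min_width=15, slack=6)
Line 2: ['rainbow', 'was', 'brick'] (min_width=17, slack=4)
Line 3: ['quick', 'at', 'sky', 'calendar'] (min_width=21, slack=0)
Line 4: ['letter', 'this', 'version'] (min_width=19, slack=2)

Answer: 7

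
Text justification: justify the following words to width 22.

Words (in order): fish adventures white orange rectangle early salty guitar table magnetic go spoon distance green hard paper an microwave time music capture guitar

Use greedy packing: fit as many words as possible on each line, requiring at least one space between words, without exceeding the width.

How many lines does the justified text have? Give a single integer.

Line 1: ['fish', 'adventures', 'white'] (min_width=21, slack=1)
Line 2: ['orange', 'rectangle', 'early'] (min_width=22, slack=0)
Line 3: ['salty', 'guitar', 'table'] (min_width=18, slack=4)
Line 4: ['magnetic', 'go', 'spoon'] (min_width=17, slack=5)
Line 5: ['distance', 'green', 'hard'] (min_width=19, slack=3)
Line 6: ['paper', 'an', 'microwave'] (min_width=18, slack=4)
Line 7: ['time', 'music', 'capture'] (min_width=18, slack=4)
Line 8: ['guitar'] (min_width=6, slack=16)
Total lines: 8

Answer: 8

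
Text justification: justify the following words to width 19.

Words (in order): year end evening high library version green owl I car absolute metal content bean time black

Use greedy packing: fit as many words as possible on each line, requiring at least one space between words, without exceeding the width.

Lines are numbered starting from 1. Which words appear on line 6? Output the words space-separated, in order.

Answer: black

Derivation:
Line 1: ['year', 'end', 'evening'] (min_width=16, slack=3)
Line 2: ['high', 'library'] (min_width=12, slack=7)
Line 3: ['version', 'green', 'owl', 'I'] (min_width=19, slack=0)
Line 4: ['car', 'absolute', 'metal'] (min_width=18, slack=1)
Line 5: ['content', 'bean', 'time'] (min_width=17, slack=2)
Line 6: ['black'] (min_width=5, slack=14)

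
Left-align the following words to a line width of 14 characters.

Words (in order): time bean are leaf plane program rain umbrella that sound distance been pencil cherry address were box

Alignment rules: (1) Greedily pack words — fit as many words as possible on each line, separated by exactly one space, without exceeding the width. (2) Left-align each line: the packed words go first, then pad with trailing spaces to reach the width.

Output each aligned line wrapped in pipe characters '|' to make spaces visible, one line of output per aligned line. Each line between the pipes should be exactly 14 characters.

Answer: |time bean are |
|leaf plane    |
|program rain  |
|umbrella that |
|sound distance|
|been pencil   |
|cherry address|
|were box      |

Derivation:
Line 1: ['time', 'bean', 'are'] (min_width=13, slack=1)
Line 2: ['leaf', 'plane'] (min_width=10, slack=4)
Line 3: ['program', 'rain'] (min_width=12, slack=2)
Line 4: ['umbrella', 'that'] (min_width=13, slack=1)
Line 5: ['sound', 'distance'] (min_width=14, slack=0)
Line 6: ['been', 'pencil'] (min_width=11, slack=3)
Line 7: ['cherry', 'address'] (min_width=14, slack=0)
Line 8: ['were', 'box'] (min_width=8, slack=6)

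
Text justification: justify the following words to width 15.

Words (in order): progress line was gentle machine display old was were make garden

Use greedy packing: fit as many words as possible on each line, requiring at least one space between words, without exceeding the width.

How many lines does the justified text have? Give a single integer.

Answer: 5

Derivation:
Line 1: ['progress', 'line'] (min_width=13, slack=2)
Line 2: ['was', 'gentle'] (min_width=10, slack=5)
Line 3: ['machine', 'display'] (min_width=15, slack=0)
Line 4: ['old', 'was', 'were'] (min_width=12, slack=3)
Line 5: ['make', 'garden'] (min_width=11, slack=4)
Total lines: 5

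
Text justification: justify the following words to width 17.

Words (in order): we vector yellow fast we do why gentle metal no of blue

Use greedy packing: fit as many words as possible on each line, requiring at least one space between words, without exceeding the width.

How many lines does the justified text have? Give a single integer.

Line 1: ['we', 'vector', 'yellow'] (min_width=16, slack=1)
Line 2: ['fast', 'we', 'do', 'why'] (min_width=14, slack=3)
Line 3: ['gentle', 'metal', 'no'] (min_width=15, slack=2)
Line 4: ['of', 'blue'] (min_width=7, slack=10)
Total lines: 4

Answer: 4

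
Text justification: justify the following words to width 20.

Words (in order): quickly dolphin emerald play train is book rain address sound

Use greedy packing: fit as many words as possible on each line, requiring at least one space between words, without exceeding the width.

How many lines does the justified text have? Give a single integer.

Line 1: ['quickly', 'dolphin'] (min_width=15, slack=5)
Line 2: ['emerald', 'play', 'train'] (min_width=18, slack=2)
Line 3: ['is', 'book', 'rain', 'address'] (min_width=20, slack=0)
Line 4: ['sound'] (min_width=5, slack=15)
Total lines: 4

Answer: 4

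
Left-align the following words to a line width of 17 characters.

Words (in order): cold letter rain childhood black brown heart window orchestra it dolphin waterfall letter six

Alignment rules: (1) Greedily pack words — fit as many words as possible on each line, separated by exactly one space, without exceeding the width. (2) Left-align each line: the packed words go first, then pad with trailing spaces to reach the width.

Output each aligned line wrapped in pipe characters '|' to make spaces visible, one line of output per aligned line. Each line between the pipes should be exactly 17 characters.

Line 1: ['cold', 'letter', 'rain'] (min_width=16, slack=1)
Line 2: ['childhood', 'black'] (min_width=15, slack=2)
Line 3: ['brown', 'heart'] (min_width=11, slack=6)
Line 4: ['window', 'orchestra'] (min_width=16, slack=1)
Line 5: ['it', 'dolphin'] (min_width=10, slack=7)
Line 6: ['waterfall', 'letter'] (min_width=16, slack=1)
Line 7: ['six'] (min_width=3, slack=14)

Answer: |cold letter rain |
|childhood black  |
|brown heart      |
|window orchestra |
|it dolphin       |
|waterfall letter |
|six              |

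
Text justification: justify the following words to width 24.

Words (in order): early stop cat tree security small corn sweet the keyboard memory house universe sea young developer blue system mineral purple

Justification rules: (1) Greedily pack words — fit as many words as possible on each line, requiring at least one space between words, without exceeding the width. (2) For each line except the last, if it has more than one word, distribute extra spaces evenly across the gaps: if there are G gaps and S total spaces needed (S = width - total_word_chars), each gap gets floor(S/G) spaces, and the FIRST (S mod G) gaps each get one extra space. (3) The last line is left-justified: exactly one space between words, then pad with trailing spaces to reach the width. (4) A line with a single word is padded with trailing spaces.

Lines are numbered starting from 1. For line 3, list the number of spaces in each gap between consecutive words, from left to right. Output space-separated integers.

Line 1: ['early', 'stop', 'cat', 'tree'] (min_width=19, slack=5)
Line 2: ['security', 'small', 'corn'] (min_width=19, slack=5)
Line 3: ['sweet', 'the', 'keyboard'] (min_width=18, slack=6)
Line 4: ['memory', 'house', 'universe'] (min_width=21, slack=3)
Line 5: ['sea', 'young', 'developer', 'blue'] (min_width=24, slack=0)
Line 6: ['system', 'mineral', 'purple'] (min_width=21, slack=3)

Answer: 4 4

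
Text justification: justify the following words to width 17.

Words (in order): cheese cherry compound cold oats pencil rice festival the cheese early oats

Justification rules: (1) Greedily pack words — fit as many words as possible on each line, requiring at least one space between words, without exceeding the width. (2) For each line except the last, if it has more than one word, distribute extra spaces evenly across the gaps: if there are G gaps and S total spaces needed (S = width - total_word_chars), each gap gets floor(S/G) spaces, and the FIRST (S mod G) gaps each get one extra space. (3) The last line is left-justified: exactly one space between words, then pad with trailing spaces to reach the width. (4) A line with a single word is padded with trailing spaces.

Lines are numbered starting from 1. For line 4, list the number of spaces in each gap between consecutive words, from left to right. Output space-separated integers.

Line 1: ['cheese', 'cherry'] (min_width=13, slack=4)
Line 2: ['compound', 'cold'] (min_width=13, slack=4)
Line 3: ['oats', 'pencil', 'rice'] (min_width=16, slack=1)
Line 4: ['festival', 'the'] (min_width=12, slack=5)
Line 5: ['cheese', 'early', 'oats'] (min_width=17, slack=0)

Answer: 6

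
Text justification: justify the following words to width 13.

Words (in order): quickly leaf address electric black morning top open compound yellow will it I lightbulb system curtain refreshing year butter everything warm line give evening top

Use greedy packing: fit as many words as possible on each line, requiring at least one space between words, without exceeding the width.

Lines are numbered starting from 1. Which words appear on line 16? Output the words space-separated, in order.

Line 1: ['quickly', 'leaf'] (min_width=12, slack=1)
Line 2: ['address'] (min_width=7, slack=6)
Line 3: ['electric'] (min_width=8, slack=5)
Line 4: ['black', 'morning'] (min_width=13, slack=0)
Line 5: ['top', 'open'] (min_width=8, slack=5)
Line 6: ['compound'] (min_width=8, slack=5)
Line 7: ['yellow', 'will'] (min_width=11, slack=2)
Line 8: ['it', 'I'] (min_width=4, slack=9)
Line 9: ['lightbulb'] (min_width=9, slack=4)
Line 10: ['system'] (min_width=6, slack=7)
Line 11: ['curtain'] (min_width=7, slack=6)
Line 12: ['refreshing'] (min_width=10, slack=3)
Line 13: ['year', 'butter'] (min_width=11, slack=2)
Line 14: ['everything'] (min_width=10, slack=3)
Line 15: ['warm', 'line'] (min_width=9, slack=4)
Line 16: ['give', 'evening'] (min_width=12, slack=1)
Line 17: ['top'] (min_width=3, slack=10)

Answer: give evening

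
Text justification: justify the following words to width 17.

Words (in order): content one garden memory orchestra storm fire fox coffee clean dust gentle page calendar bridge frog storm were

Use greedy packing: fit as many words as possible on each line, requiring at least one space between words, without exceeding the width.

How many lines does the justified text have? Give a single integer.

Line 1: ['content', 'one'] (min_width=11, slack=6)
Line 2: ['garden', 'memory'] (min_width=13, slack=4)
Line 3: ['orchestra', 'storm'] (min_width=15, slack=2)
Line 4: ['fire', 'fox', 'coffee'] (min_width=15, slack=2)
Line 5: ['clean', 'dust', 'gentle'] (min_width=17, slack=0)
Line 6: ['page', 'calendar'] (min_width=13, slack=4)
Line 7: ['bridge', 'frog', 'storm'] (min_width=17, slack=0)
Line 8: ['were'] (min_width=4, slack=13)
Total lines: 8

Answer: 8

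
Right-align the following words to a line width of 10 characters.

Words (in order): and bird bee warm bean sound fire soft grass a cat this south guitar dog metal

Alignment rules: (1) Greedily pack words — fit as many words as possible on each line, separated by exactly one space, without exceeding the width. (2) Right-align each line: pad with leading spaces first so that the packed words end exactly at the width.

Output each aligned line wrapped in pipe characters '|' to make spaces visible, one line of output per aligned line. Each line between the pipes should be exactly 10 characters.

Line 1: ['and', 'bird'] (min_width=8, slack=2)
Line 2: ['bee', 'warm'] (min_width=8, slack=2)
Line 3: ['bean', 'sound'] (min_width=10, slack=0)
Line 4: ['fire', 'soft'] (min_width=9, slack=1)
Line 5: ['grass', 'a'] (min_width=7, slack=3)
Line 6: ['cat', 'this'] (min_width=8, slack=2)
Line 7: ['south'] (min_width=5, slack=5)
Line 8: ['guitar', 'dog'] (min_width=10, slack=0)
Line 9: ['metal'] (min_width=5, slack=5)

Answer: |  and bird|
|  bee warm|
|bean sound|
| fire soft|
|   grass a|
|  cat this|
|     south|
|guitar dog|
|     metal|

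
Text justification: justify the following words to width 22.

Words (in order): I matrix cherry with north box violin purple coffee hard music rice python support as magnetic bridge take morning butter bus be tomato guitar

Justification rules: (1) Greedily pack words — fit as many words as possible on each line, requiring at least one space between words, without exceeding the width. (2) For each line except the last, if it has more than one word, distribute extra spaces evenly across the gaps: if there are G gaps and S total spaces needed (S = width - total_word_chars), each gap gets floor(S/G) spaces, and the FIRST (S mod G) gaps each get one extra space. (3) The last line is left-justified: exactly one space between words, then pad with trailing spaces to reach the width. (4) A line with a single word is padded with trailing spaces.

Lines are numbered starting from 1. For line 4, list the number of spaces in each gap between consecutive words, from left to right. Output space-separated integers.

Line 1: ['I', 'matrix', 'cherry', 'with'] (min_width=20, slack=2)
Line 2: ['north', 'box', 'violin'] (min_width=16, slack=6)
Line 3: ['purple', 'coffee', 'hard'] (min_width=18, slack=4)
Line 4: ['music', 'rice', 'python'] (min_width=17, slack=5)
Line 5: ['support', 'as', 'magnetic'] (min_width=19, slack=3)
Line 6: ['bridge', 'take', 'morning'] (min_width=19, slack=3)
Line 7: ['butter', 'bus', 'be', 'tomato'] (min_width=20, slack=2)
Line 8: ['guitar'] (min_width=6, slack=16)

Answer: 4 3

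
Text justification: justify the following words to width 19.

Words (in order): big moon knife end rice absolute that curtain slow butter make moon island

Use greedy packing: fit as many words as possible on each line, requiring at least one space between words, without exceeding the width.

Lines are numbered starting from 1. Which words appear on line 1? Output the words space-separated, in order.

Answer: big moon knife end

Derivation:
Line 1: ['big', 'moon', 'knife', 'end'] (min_width=18, slack=1)
Line 2: ['rice', 'absolute', 'that'] (min_width=18, slack=1)
Line 3: ['curtain', 'slow', 'butter'] (min_width=19, slack=0)
Line 4: ['make', 'moon', 'island'] (min_width=16, slack=3)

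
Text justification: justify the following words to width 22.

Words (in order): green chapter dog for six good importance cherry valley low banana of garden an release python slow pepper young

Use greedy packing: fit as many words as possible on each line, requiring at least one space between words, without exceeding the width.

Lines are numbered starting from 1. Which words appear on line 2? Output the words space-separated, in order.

Answer: six good importance

Derivation:
Line 1: ['green', 'chapter', 'dog', 'for'] (min_width=21, slack=1)
Line 2: ['six', 'good', 'importance'] (min_width=19, slack=3)
Line 3: ['cherry', 'valley', 'low'] (min_width=17, slack=5)
Line 4: ['banana', 'of', 'garden', 'an'] (min_width=19, slack=3)
Line 5: ['release', 'python', 'slow'] (min_width=19, slack=3)
Line 6: ['pepper', 'young'] (min_width=12, slack=10)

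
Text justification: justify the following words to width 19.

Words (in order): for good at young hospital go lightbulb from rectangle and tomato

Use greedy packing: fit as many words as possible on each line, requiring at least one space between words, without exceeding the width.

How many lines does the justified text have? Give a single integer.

Answer: 5

Derivation:
Line 1: ['for', 'good', 'at', 'young'] (min_width=17, slack=2)
Line 2: ['hospital', 'go'] (min_width=11, slack=8)
Line 3: ['lightbulb', 'from'] (min_width=14, slack=5)
Line 4: ['rectangle', 'and'] (min_width=13, slack=6)
Line 5: ['tomato'] (min_width=6, slack=13)
Total lines: 5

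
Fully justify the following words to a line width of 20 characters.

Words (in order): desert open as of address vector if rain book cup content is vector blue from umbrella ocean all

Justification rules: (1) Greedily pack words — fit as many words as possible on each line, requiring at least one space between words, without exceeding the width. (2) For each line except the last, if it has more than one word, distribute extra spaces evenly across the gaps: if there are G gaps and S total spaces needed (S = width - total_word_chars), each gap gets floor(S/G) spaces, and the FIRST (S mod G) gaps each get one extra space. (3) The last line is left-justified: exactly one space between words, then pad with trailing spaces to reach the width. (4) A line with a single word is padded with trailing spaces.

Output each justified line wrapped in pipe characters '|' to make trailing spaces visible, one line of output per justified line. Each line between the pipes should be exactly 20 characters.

Line 1: ['desert', 'open', 'as', 'of'] (min_width=17, slack=3)
Line 2: ['address', 'vector', 'if'] (min_width=17, slack=3)
Line 3: ['rain', 'book', 'cup'] (min_width=13, slack=7)
Line 4: ['content', 'is', 'vector'] (min_width=17, slack=3)
Line 5: ['blue', 'from', 'umbrella'] (min_width=18, slack=2)
Line 6: ['ocean', 'all'] (min_width=9, slack=11)

Answer: |desert  open  as  of|
|address   vector  if|
|rain     book    cup|
|content   is  vector|
|blue  from  umbrella|
|ocean all           |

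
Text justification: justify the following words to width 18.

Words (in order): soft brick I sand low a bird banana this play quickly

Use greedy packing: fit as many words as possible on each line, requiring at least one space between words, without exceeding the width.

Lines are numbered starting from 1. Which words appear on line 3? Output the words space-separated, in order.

Answer: this play quickly

Derivation:
Line 1: ['soft', 'brick', 'I', 'sand'] (min_width=17, slack=1)
Line 2: ['low', 'a', 'bird', 'banana'] (min_width=17, slack=1)
Line 3: ['this', 'play', 'quickly'] (min_width=17, slack=1)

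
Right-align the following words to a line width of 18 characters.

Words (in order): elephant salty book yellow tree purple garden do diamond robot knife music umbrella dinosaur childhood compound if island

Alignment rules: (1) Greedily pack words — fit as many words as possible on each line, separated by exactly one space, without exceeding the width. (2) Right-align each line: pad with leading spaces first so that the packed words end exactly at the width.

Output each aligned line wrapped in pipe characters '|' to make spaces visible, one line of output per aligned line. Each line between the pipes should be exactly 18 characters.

Answer: |    elephant salty|
|  book yellow tree|
|  purple garden do|
|     diamond robot|
|       knife music|
| umbrella dinosaur|
|childhood compound|
|         if island|

Derivation:
Line 1: ['elephant', 'salty'] (min_width=14, slack=4)
Line 2: ['book', 'yellow', 'tree'] (min_width=16, slack=2)
Line 3: ['purple', 'garden', 'do'] (min_width=16, slack=2)
Line 4: ['diamond', 'robot'] (min_width=13, slack=5)
Line 5: ['knife', 'music'] (min_width=11, slack=7)
Line 6: ['umbrella', 'dinosaur'] (min_width=17, slack=1)
Line 7: ['childhood', 'compound'] (min_width=18, slack=0)
Line 8: ['if', 'island'] (min_width=9, slack=9)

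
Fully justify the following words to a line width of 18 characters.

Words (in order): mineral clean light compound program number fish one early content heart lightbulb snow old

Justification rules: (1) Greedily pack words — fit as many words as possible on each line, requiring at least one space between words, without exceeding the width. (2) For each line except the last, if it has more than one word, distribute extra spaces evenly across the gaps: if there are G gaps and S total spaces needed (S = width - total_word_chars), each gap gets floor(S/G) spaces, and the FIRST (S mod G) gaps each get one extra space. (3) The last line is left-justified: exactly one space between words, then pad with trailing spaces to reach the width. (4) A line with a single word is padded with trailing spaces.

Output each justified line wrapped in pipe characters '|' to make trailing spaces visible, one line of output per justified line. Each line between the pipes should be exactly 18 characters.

Answer: |mineral      clean|
|light     compound|
|program     number|
|fish   one   early|
|content      heart|
|lightbulb snow old|

Derivation:
Line 1: ['mineral', 'clean'] (min_width=13, slack=5)
Line 2: ['light', 'compound'] (min_width=14, slack=4)
Line 3: ['program', 'number'] (min_width=14, slack=4)
Line 4: ['fish', 'one', 'early'] (min_width=14, slack=4)
Line 5: ['content', 'heart'] (min_width=13, slack=5)
Line 6: ['lightbulb', 'snow', 'old'] (min_width=18, slack=0)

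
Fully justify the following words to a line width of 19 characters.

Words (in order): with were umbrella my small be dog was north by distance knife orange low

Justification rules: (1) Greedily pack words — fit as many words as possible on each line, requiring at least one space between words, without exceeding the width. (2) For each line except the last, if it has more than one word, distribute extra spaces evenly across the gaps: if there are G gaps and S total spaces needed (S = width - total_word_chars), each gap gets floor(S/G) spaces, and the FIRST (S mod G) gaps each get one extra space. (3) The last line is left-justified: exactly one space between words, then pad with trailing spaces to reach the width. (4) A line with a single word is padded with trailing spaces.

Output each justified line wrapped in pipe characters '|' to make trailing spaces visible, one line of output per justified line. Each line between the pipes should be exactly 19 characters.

Line 1: ['with', 'were', 'umbrella'] (min_width=18, slack=1)
Line 2: ['my', 'small', 'be', 'dog', 'was'] (min_width=19, slack=0)
Line 3: ['north', 'by', 'distance'] (min_width=17, slack=2)
Line 4: ['knife', 'orange', 'low'] (min_width=16, slack=3)

Answer: |with  were umbrella|
|my small be dog was|
|north  by  distance|
|knife orange low   |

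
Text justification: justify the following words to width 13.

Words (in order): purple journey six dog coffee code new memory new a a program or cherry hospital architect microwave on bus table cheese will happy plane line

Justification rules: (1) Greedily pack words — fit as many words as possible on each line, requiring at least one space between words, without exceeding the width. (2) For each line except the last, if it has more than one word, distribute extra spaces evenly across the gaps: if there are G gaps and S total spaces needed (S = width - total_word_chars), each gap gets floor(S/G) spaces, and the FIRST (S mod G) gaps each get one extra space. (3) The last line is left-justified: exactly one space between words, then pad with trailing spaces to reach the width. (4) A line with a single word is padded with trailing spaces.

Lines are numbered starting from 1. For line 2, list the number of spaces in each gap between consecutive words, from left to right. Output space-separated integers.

Line 1: ['purple'] (min_width=6, slack=7)
Line 2: ['journey', 'six'] (min_width=11, slack=2)
Line 3: ['dog', 'coffee'] (min_width=10, slack=3)
Line 4: ['code', 'new'] (min_width=8, slack=5)
Line 5: ['memory', 'new', 'a'] (min_width=12, slack=1)
Line 6: ['a', 'program', 'or'] (min_width=12, slack=1)
Line 7: ['cherry'] (min_width=6, slack=7)
Line 8: ['hospital'] (min_width=8, slack=5)
Line 9: ['architect'] (min_width=9, slack=4)
Line 10: ['microwave', 'on'] (min_width=12, slack=1)
Line 11: ['bus', 'table'] (min_width=9, slack=4)
Line 12: ['cheese', 'will'] (min_width=11, slack=2)
Line 13: ['happy', 'plane'] (min_width=11, slack=2)
Line 14: ['line'] (min_width=4, slack=9)

Answer: 3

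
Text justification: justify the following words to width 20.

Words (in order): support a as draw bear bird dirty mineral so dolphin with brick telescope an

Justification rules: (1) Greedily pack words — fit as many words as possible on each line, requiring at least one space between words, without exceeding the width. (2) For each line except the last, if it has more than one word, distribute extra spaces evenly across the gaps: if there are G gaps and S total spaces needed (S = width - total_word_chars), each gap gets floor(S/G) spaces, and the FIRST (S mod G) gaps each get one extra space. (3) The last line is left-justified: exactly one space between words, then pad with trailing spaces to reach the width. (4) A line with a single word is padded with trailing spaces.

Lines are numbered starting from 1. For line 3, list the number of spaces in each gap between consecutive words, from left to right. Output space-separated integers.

Line 1: ['support', 'a', 'as', 'draw'] (min_width=17, slack=3)
Line 2: ['bear', 'bird', 'dirty'] (min_width=15, slack=5)
Line 3: ['mineral', 'so', 'dolphin'] (min_width=18, slack=2)
Line 4: ['with', 'brick', 'telescope'] (min_width=20, slack=0)
Line 5: ['an'] (min_width=2, slack=18)

Answer: 2 2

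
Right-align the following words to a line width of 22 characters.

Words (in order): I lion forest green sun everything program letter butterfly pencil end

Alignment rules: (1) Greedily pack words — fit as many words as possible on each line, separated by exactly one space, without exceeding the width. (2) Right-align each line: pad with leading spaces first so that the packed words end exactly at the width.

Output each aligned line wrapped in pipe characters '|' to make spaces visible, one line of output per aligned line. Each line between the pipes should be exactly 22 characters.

Answer: |   I lion forest green|
|sun everything program|
|      letter butterfly|
|            pencil end|

Derivation:
Line 1: ['I', 'lion', 'forest', 'green'] (min_width=19, slack=3)
Line 2: ['sun', 'everything', 'program'] (min_width=22, slack=0)
Line 3: ['letter', 'butterfly'] (min_width=16, slack=6)
Line 4: ['pencil', 'end'] (min_width=10, slack=12)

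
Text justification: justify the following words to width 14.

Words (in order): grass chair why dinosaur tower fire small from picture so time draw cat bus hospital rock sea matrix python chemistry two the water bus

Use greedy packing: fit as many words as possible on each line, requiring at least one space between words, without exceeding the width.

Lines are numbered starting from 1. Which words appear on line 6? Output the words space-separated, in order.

Answer: time draw cat

Derivation:
Line 1: ['grass', 'chair'] (min_width=11, slack=3)
Line 2: ['why', 'dinosaur'] (min_width=12, slack=2)
Line 3: ['tower', 'fire'] (min_width=10, slack=4)
Line 4: ['small', 'from'] (min_width=10, slack=4)
Line 5: ['picture', 'so'] (min_width=10, slack=4)
Line 6: ['time', 'draw', 'cat'] (min_width=13, slack=1)
Line 7: ['bus', 'hospital'] (min_width=12, slack=2)
Line 8: ['rock', 'sea'] (min_width=8, slack=6)
Line 9: ['matrix', 'python'] (min_width=13, slack=1)
Line 10: ['chemistry', 'two'] (min_width=13, slack=1)
Line 11: ['the', 'water', 'bus'] (min_width=13, slack=1)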